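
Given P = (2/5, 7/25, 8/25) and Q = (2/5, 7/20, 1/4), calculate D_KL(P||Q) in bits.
0.0238 bits

KL divergence: D_KL(P||Q) = Σ p(x) log(p(x)/q(x))

Computing term by term:
  x=0: 2/5 × log_2[(2/5)/(2/5)] = 2/5 × 0.0000 = 0.0000
  x=1: 7/25 × log_2[(7/25)/(7/20)] = 7/25 × -0.3219 = -0.0901
  x=2: 8/25 × log_2[(8/25)/(1/4)] = 8/25 × 0.3561 = 0.1140

D_KL(P||Q) = 0.0238 bits

Note: KL divergence is always non-negative and equals 0 iff P = Q.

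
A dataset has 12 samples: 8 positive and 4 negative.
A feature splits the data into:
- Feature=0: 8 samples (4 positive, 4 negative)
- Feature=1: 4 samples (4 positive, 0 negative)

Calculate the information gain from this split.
0.2516 bits

Information Gain = H(Y) - H(Y|Feature)

Before split:
P(positive) = 8/12 = 0.6667
H(Y) = 0.9183 bits

After split:
Feature=0: H = 1.0000 bits (weight = 8/12)
Feature=1: H = 0.0000 bits (weight = 4/12)
H(Y|Feature) = (8/12)×1.0000 + (4/12)×0.0000 = 0.6667 bits

Information Gain = 0.9183 - 0.6667 = 0.2516 bits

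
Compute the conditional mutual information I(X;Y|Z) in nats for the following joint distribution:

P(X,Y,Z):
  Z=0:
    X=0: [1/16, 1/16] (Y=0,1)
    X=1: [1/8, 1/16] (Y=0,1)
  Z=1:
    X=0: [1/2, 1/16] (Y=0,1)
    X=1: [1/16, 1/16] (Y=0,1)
0.0474 nats

Conditional mutual information: I(X;Y|Z) = H(X|Z) + H(Y|Z) - H(X,Y|Z)

H(Z) = 0.6211
H(X,Z) = 1.1574 → H(X|Z) = 0.5363
H(Y,Z) = 1.1574 → H(Y|Z) = 0.5363
H(X,Y,Z) = 1.6462 → H(X,Y|Z) = 1.0251

I(X;Y|Z) = 0.5363 + 0.5363 - 1.0251 = 0.0474 nats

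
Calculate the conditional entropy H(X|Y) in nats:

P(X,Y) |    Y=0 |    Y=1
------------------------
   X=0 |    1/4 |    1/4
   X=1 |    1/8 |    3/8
0.6593 nats

Using the chain rule: H(X|Y) = H(X,Y) - H(Y)

First, compute H(X,Y) = 1.3209 nats

Marginal P(Y) = (3/8, 5/8)
H(Y) = 0.6616 nats

H(X|Y) = H(X,Y) - H(Y) = 1.3209 - 0.6616 = 0.6593 nats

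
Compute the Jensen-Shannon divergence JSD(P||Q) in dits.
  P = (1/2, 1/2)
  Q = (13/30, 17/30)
0.0010 dits

Jensen-Shannon divergence is:
JSD(P||Q) = 0.5 × D_KL(P||M) + 0.5 × D_KL(Q||M)
where M = 0.5 × (P + Q) is the mixture distribution.

M = 0.5 × (1/2, 1/2) + 0.5 × (13/30, 17/30) = (7/15, 8/15)

D_KL(P||M) = 0.0010 dits
D_KL(Q||M) = 0.0010 dits

JSD(P||Q) = 0.5 × 0.0010 + 0.5 × 0.0010 = 0.0010 dits

Unlike KL divergence, JSD is symmetric and bounded: 0 ≤ JSD ≤ log(2).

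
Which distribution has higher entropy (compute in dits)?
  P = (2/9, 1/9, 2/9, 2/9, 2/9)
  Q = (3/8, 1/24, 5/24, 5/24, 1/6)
P

Computing entropies in dits:
H(P) = 0.6867
H(Q) = 0.6308

Distribution P has higher entropy.

Intuition: The distribution closer to uniform (more spread out) has higher entropy.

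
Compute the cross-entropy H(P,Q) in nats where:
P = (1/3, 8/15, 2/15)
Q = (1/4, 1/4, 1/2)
1.2939 nats

Cross-entropy: H(P,Q) = -Σ p(x) log q(x)

Alternatively: H(P,Q) = H(P) + D_KL(P||Q)
H(P) = 0.9701 nats
D_KL(P||Q) = 0.3238 nats

H(P,Q) = 0.9701 + 0.3238 = 1.2939 nats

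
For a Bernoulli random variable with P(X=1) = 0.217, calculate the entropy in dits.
0.2272 dits

The binary entropy function is:
H(p) = -p log(p) - (1-p) log(1-p)

H(0.217) = -0.217 × log_10(0.217) - 0.783 × log_10(0.783)
H(0.217) = 0.2272 dits

Note: Binary entropy is maximized at p=0.5 (H=1 bit) and minimized at p=0 or p=1 (H=0).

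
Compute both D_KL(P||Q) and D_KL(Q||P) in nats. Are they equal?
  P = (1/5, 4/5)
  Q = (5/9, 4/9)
D_KL(P||Q) = 0.2659, D_KL(Q||P) = 0.3063

KL divergence is not symmetric: D_KL(P||Q) ≠ D_KL(Q||P) in general.

D_KL(P||Q) = 0.2659 nats
D_KL(Q||P) = 0.3063 nats

No, they are not equal!

This asymmetry is why KL divergence is not a true distance metric.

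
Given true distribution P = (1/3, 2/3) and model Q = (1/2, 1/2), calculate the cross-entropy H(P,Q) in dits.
0.3010 dits

Cross-entropy: H(P,Q) = -Σ p(x) log q(x)

Alternatively: H(P,Q) = H(P) + D_KL(P||Q)
H(P) = 0.2764 dits
D_KL(P||Q) = 0.0246 dits

H(P,Q) = 0.2764 + 0.0246 = 0.3010 dits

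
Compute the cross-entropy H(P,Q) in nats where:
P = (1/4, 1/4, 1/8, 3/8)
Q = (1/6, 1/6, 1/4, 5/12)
1.3975 nats

Cross-entropy: H(P,Q) = -Σ p(x) log q(x)

Alternatively: H(P,Q) = H(P) + D_KL(P||Q)
H(P) = 1.3209 nats
D_KL(P||Q) = 0.0766 nats

H(P,Q) = 1.3209 + 0.0766 = 1.3975 nats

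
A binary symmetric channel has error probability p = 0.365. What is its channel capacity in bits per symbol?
0.0532 bits

For a binary symmetric channel (BSC) with error probability p:
Capacity C = 1 - H(p) bits per symbol

where H(p) = -p log₂(p) - (1-p) log₂(1-p) is the binary entropy function.

H(0.365) = 0.9468 bits
C = 1 - 0.9468 = 0.0532 bits per symbol

This means we can reliably transmit up to 0.0532 bits of information per channel use.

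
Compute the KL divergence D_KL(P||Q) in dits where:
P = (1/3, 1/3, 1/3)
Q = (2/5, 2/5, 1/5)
0.0212 dits

KL divergence: D_KL(P||Q) = Σ p(x) log(p(x)/q(x))

Computing term by term:
  x=0: 1/3 × log_10[(1/3)/(2/5)] = 1/3 × -0.0792 = -0.0264
  x=1: 1/3 × log_10[(1/3)/(2/5)] = 1/3 × -0.0792 = -0.0264
  x=2: 1/3 × log_10[(1/3)/(1/5)] = 1/3 × 0.2218 = 0.0739

D_KL(P||Q) = 0.0212 dits

Note: KL divergence is always non-negative and equals 0 iff P = Q.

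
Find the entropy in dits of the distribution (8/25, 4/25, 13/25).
0.4334 dits

Shannon entropy is H(X) = -Σ p(x) log p(x).

For P = (8/25, 4/25, 13/25):
H = -8/25 × log_10(8/25) -4/25 × log_10(4/25) -13/25 × log_10(13/25)
H = 0.4334 dits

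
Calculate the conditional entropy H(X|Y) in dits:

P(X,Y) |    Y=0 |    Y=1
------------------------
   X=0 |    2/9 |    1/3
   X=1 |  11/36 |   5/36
0.2802 dits

Using the chain rule: H(X|Y) = H(X,Y) - H(Y)

First, compute H(X,Y) = 0.5806 dits

Marginal P(Y) = (19/36, 17/36)
H(Y) = 0.3004 dits

H(X|Y) = H(X,Y) - H(Y) = 0.5806 - 0.3004 = 0.2802 dits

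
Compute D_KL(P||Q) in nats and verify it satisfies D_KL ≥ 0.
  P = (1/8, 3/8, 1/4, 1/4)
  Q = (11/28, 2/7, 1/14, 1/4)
0.2720 nats

KL divergence satisfies the Gibbs inequality: D_KL(P||Q) ≥ 0 for all distributions P, Q.

D_KL(P||Q) = Σ p(x) log(p(x)/q(x))
Term by term:
  x=0: 1/8 × log_e[(1/8)/(11/28)] = -0.1431
  x=1: 3/8 × log_e[(3/8)/(2/7)] = 0.1020
  x=2: 1/4 × log_e[(1/4)/(1/14)] = 0.3132
  x=3: 1/4 × log_e[(1/4)/(1/4)] = 0.0000
D_KL(P||Q) = 0.2720 nats

D_KL(P||Q) = 0.2720 ≥ 0 ✓

This non-negativity is a fundamental property: relative entropy cannot be negative because it measures how different Q is from P.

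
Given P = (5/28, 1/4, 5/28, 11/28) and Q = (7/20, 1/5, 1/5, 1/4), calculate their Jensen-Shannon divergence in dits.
0.0104 dits

Jensen-Shannon divergence is:
JSD(P||Q) = 0.5 × D_KL(P||M) + 0.5 × D_KL(Q||M)
where M = 0.5 × (P + Q) is the mixture distribution.

M = 0.5 × (5/28, 1/4, 5/28, 11/28) + 0.5 × (7/20, 1/5, 1/5, 1/4) = (0.264286, 9/40, 0.189286, 9/28)

D_KL(P||M) = 0.0108 dits
D_KL(Q||M) = 0.0100 dits

JSD(P||Q) = 0.5 × 0.0108 + 0.5 × 0.0100 = 0.0104 dits

Unlike KL divergence, JSD is symmetric and bounded: 0 ≤ JSD ≤ log(2).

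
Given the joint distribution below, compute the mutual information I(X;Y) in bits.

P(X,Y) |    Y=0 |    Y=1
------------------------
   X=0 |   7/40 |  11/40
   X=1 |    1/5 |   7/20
0.0005 bits

Mutual information: I(X;Y) = H(X) + H(Y) - H(X,Y)

Marginals:
P(X) = (9/20, 11/20), H(X) = 0.9928 bits
P(Y) = (3/8, 5/8), H(Y) = 0.9544 bits

Joint entropy: H(X,Y) = 1.9467 bits

I(X;Y) = 0.9928 + 0.9544 - 1.9467 = 0.0005 bits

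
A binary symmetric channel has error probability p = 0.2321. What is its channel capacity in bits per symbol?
0.2183 bits

For a binary symmetric channel (BSC) with error probability p:
Capacity C = 1 - H(p) bits per symbol

where H(p) = -p log₂(p) - (1-p) log₂(1-p) is the binary entropy function.

H(0.2321) = 0.7817 bits
C = 1 - 0.7817 = 0.2183 bits per symbol

This means we can reliably transmit up to 0.2183 bits of information per channel use.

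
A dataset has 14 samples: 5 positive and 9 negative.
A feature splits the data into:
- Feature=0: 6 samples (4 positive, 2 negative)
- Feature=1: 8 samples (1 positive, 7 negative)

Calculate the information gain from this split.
0.2361 bits

Information Gain = H(Y) - H(Y|Feature)

Before split:
P(positive) = 5/14 = 0.3571
H(Y) = 0.9403 bits

After split:
Feature=0: H = 0.9183 bits (weight = 6/14)
Feature=1: H = 0.5436 bits (weight = 8/14)
H(Y|Feature) = (6/14)×0.9183 + (8/14)×0.5436 = 0.7042 bits

Information Gain = 0.9403 - 0.7042 = 0.2361 bits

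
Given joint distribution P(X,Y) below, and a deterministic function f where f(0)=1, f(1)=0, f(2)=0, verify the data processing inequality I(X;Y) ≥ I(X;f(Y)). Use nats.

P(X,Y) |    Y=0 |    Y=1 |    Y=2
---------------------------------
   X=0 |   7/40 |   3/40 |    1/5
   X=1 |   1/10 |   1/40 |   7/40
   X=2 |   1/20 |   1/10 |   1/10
I(X;Y) = 0.0489, I(X;f(Y)) = 0.0138, inequality holds: 0.0489 ≥ 0.0138

Data Processing Inequality: For any Markov chain X → Y → Z, we have I(X;Y) ≥ I(X;Z).

Here Z = f(Y) is a deterministic function of Y, forming X → Y → Z.

Original I(X;Y) = 0.0489 nats

After applying f:
P(X,Z) where Z=f(Y):
- P(X,Z=0) = P(X,Y=1) + P(X,Y=2)
- P(X,Z=1) = P(X,Y=0)

I(X;Z) = I(X;f(Y)) = 0.0138 nats

Verification: 0.0489 ≥ 0.0138 ✓

Information cannot be created by processing; the function f can only lose information about X.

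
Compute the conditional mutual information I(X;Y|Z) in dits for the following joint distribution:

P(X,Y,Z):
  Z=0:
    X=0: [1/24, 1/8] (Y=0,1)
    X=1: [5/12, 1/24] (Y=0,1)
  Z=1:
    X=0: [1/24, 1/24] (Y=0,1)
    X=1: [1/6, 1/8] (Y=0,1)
0.0564 dits

Conditional mutual information: I(X;Y|Z) = H(X|Z) + H(Y|Z) - H(X,Y|Z)

H(Z) = 0.2873
H(X,Z) = 0.5310 → H(X|Z) = 0.2437
H(Y,Z) = 0.5566 → H(Y|Z) = 0.2693
H(X,Y,Z) = 0.7439 → H(X,Y|Z) = 0.4566

I(X;Y|Z) = 0.2437 + 0.2693 - 0.4566 = 0.0564 dits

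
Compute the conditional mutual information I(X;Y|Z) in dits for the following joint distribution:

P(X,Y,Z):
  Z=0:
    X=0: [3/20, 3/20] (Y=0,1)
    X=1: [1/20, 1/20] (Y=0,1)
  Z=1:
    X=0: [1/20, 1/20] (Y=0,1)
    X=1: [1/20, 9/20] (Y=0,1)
0.0167 dits

Conditional mutual information: I(X;Y|Z) = H(X|Z) + H(Y|Z) - H(X,Y|Z)

H(Z) = 0.2923
H(X,Z) = 0.5074 → H(X|Z) = 0.2151
H(Y,Z) = 0.5301 → H(Y|Z) = 0.2378
H(X,Y,Z) = 0.7285 → H(X,Y|Z) = 0.4362

I(X;Y|Z) = 0.2151 + 0.2378 - 0.4362 = 0.0167 dits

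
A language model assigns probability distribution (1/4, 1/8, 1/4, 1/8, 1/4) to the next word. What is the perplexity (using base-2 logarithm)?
4.7568

Perplexity is 2^H (or exp(H) for natural log).

First, H = -Σ p log p = 2.2500 bits
Perplexity = 2^2.2500 = 4.7568

Interpretation: The model's uncertainty is equivalent to choosing uniformly among 4.8 options.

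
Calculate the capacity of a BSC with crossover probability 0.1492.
0.3922 bits

For a binary symmetric channel (BSC) with error probability p:
Capacity C = 1 - H(p) bits per symbol

where H(p) = -p log₂(p) - (1-p) log₂(1-p) is the binary entropy function.

H(0.1492) = 0.6078 bits
C = 1 - 0.6078 = 0.3922 bits per symbol

This means we can reliably transmit up to 0.3922 bits of information per channel use.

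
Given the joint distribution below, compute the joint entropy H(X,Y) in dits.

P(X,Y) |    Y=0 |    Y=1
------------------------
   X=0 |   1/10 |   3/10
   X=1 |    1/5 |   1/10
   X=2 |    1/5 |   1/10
0.7365 dits

Joint entropy is H(X,Y) = -Σ_{x,y} p(x,y) log p(x,y).

Summing over all non-zero entries:
H(X,Y) = -[1/10·log_10(1/10) + 3/10·log_10(3/10) + 1/5·log_10(1/5) + 1/10·log_10(1/10) + 1/5·log_10(1/5) + 1/10·log_10(1/10)]
H(X,Y) = 0.7365 dits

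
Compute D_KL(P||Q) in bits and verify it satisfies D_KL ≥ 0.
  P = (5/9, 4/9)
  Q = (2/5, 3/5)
0.0709 bits

KL divergence satisfies the Gibbs inequality: D_KL(P||Q) ≥ 0 for all distributions P, Q.

D_KL(P||Q) = Σ p(x) log(p(x)/q(x))
Term by term:
  x=0: 5/9 × log_2[(5/9)/(2/5)] = 0.2633
  x=1: 4/9 × log_2[(4/9)/(3/5)] = -0.1924
D_KL(P||Q) = 0.0709 bits

D_KL(P||Q) = 0.0709 ≥ 0 ✓

This non-negativity is a fundamental property: relative entropy cannot be negative because it measures how different Q is from P.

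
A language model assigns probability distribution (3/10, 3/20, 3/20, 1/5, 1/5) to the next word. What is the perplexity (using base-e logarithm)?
4.8264

Perplexity is e^H (or exp(H) for natural log).

First, H = -Σ p log p = 1.5741 nats
Perplexity = e^1.5741 = 4.8264

Interpretation: The model's uncertainty is equivalent to choosing uniformly among 4.8 options.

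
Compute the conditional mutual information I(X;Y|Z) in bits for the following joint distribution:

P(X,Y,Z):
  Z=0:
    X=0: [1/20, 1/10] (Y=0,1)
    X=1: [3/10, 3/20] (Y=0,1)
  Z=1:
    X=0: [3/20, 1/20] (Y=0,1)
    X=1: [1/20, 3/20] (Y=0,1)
0.1124 bits

Conditional mutual information: I(X;Y|Z) = H(X|Z) + H(Y|Z) - H(X,Y|Z)

H(Z) = 0.9710
H(X,Z) = 1.8577 → H(X|Z) = 0.8868
H(Y,Z) = 1.9589 → H(Y|Z) = 0.9879
H(X,Y,Z) = 2.7332 → H(X,Y|Z) = 1.7623

I(X;Y|Z) = 0.8868 + 0.9879 - 1.7623 = 0.1124 bits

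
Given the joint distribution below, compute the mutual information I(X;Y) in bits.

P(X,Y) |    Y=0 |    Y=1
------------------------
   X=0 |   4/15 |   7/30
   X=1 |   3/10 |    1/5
0.0033 bits

Mutual information: I(X;Y) = H(X) + H(Y) - H(X,Y)

Marginals:
P(X) = (1/2, 1/2), H(X) = 1.0000 bits
P(Y) = (17/30, 13/30), H(Y) = 0.9871 bits

Joint entropy: H(X,Y) = 1.9839 bits

I(X;Y) = 1.0000 + 0.9871 - 1.9839 = 0.0033 bits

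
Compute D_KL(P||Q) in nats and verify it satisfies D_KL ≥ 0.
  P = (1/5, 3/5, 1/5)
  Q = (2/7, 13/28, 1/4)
0.0379 nats

KL divergence satisfies the Gibbs inequality: D_KL(P||Q) ≥ 0 for all distributions P, Q.

D_KL(P||Q) = Σ p(x) log(p(x)/q(x))
Term by term:
  x=0: 1/5 × log_e[(1/5)/(2/7)] = -0.0713
  x=1: 3/5 × log_e[(3/5)/(13/28)] = 0.1539
  x=2: 1/5 × log_e[(1/5)/(1/4)] = -0.0446
D_KL(P||Q) = 0.0379 nats

D_KL(P||Q) = 0.0379 ≥ 0 ✓

This non-negativity is a fundamental property: relative entropy cannot be negative because it measures how different Q is from P.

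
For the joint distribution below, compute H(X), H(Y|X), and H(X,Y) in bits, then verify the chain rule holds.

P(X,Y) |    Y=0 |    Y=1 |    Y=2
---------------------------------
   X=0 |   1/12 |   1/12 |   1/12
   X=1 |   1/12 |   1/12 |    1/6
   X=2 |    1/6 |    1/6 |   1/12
H(X,Y) = 3.0850, H(X) = 1.5546, H(Y|X) = 1.5304 (all in bits)

Chain rule: H(X,Y) = H(X) + H(Y|X)

Left side — joint entropy directly:
H(X,Y) = -Σ p(x,y) log p(x,y) = 3.0850 bits

Right side — compute H(Y|X) from the conditional distributions:
P(X) = (1/4, 1/3, 5/12), so H(X) = 1.5546 bits
H(Y|X) = Σ_x P(X=x) · H(Y|X=x):
  P(Y|X=0) = (1/3, 1/3, 1/3), H(Y|X=0) = 1.5850, weight P(X=0) = 1/4
  P(Y|X=1) = (1/4, 1/4, 1/2), H(Y|X=1) = 1.5000, weight P(X=1) = 1/3
  P(Y|X=2) = (2/5, 2/5, 1/5), H(Y|X=2) = 1.5219, weight P(X=2) = 5/12
H(Y|X) = 1.5304 bits

H(X) + H(Y|X) = 1.5546 + 1.5304 = 3.0850 bits

Both sides equal 3.0850 bits. ✓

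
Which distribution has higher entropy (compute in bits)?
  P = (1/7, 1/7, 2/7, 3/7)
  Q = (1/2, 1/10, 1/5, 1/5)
P

Computing entropies in bits:
H(P) = 1.8424
H(Q) = 1.7610

Distribution P has higher entropy.

Intuition: The distribution closer to uniform (more spread out) has higher entropy.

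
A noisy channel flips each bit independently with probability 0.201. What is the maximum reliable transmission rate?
0.2761 bits

For a binary symmetric channel (BSC) with error probability p:
Capacity C = 1 - H(p) bits per symbol

where H(p) = -p log₂(p) - (1-p) log₂(1-p) is the binary entropy function.

H(0.201) = 0.7239 bits
C = 1 - 0.7239 = 0.2761 bits per symbol

This means we can reliably transmit up to 0.2761 bits of information per channel use.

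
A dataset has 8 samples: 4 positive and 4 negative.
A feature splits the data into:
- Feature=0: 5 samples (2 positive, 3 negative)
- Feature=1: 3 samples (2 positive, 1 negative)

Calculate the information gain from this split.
0.0488 bits

Information Gain = H(Y) - H(Y|Feature)

Before split:
P(positive) = 4/8 = 0.5000
H(Y) = 1.0000 bits

After split:
Feature=0: H = 0.9710 bits (weight = 5/8)
Feature=1: H = 0.9183 bits (weight = 3/8)
H(Y|Feature) = (5/8)×0.9710 + (3/8)×0.9183 = 0.9512 bits

Information Gain = 1.0000 - 0.9512 = 0.0488 bits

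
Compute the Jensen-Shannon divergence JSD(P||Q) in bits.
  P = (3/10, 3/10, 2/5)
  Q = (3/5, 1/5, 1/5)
0.0685 bits

Jensen-Shannon divergence is:
JSD(P||Q) = 0.5 × D_KL(P||M) + 0.5 × D_KL(Q||M)
where M = 0.5 × (P + Q) is the mixture distribution.

M = 0.5 × (3/10, 3/10, 2/5) + 0.5 × (3/5, 1/5, 1/5) = (9/20, 1/4, 3/10)

D_KL(P||M) = 0.0694 bits
D_KL(Q||M) = 0.0676 bits

JSD(P||Q) = 0.5 × 0.0694 + 0.5 × 0.0676 = 0.0685 bits

Unlike KL divergence, JSD is symmetric and bounded: 0 ≤ JSD ≤ log(2).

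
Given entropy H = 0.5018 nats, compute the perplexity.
1.6517

Perplexity is e^H (or exp(H) for natural log).

H = 0.5018 nats
Perplexity = e^0.5018 = 1.6517

Interpretation: The model's uncertainty is equivalent to choosing uniformly among 1.7 options.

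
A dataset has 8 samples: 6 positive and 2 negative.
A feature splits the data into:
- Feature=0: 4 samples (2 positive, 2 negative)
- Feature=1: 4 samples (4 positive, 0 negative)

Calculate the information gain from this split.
0.3113 bits

Information Gain = H(Y) - H(Y|Feature)

Before split:
P(positive) = 6/8 = 0.7500
H(Y) = 0.8113 bits

After split:
Feature=0: H = 1.0000 bits (weight = 4/8)
Feature=1: H = 0.0000 bits (weight = 4/8)
H(Y|Feature) = (4/8)×1.0000 + (4/8)×0.0000 = 0.5000 bits

Information Gain = 0.8113 - 0.5000 = 0.3113 bits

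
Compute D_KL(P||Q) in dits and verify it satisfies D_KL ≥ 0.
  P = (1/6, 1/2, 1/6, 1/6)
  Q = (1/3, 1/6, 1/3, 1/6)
0.1382 dits

KL divergence satisfies the Gibbs inequality: D_KL(P||Q) ≥ 0 for all distributions P, Q.

D_KL(P||Q) = Σ p(x) log(p(x)/q(x))
Term by term:
  x=0: 1/6 × log_10[(1/6)/(1/3)] = -0.0502
  x=1: 1/2 × log_10[(1/2)/(1/6)] = 0.2386
  x=2: 1/6 × log_10[(1/6)/(1/3)] = -0.0502
  x=3: 1/6 × log_10[(1/6)/(1/6)] = 0.0000
D_KL(P||Q) = 0.1382 dits

D_KL(P||Q) = 0.1382 ≥ 0 ✓

This non-negativity is a fundamental property: relative entropy cannot be negative because it measures how different Q is from P.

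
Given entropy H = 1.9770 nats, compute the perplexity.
7.2210

Perplexity is e^H (or exp(H) for natural log).

H = 1.9770 nats
Perplexity = e^1.9770 = 7.2210

Interpretation: The model's uncertainty is equivalent to choosing uniformly among 7.2 options.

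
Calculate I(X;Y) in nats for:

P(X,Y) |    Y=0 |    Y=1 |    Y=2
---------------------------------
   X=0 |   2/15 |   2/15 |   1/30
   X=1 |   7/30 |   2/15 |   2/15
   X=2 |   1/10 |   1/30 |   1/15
0.0344 nats

Mutual information: I(X;Y) = H(X) + H(Y) - H(X,Y)

Marginals:
P(X) = (3/10, 1/2, 1/5), H(X) = 1.0297 nats
P(Y) = (7/15, 3/10, 7/30), H(Y) = 1.0564 nats

Joint entropy: H(X,Y) = 2.0517 nats

I(X;Y) = 1.0297 + 1.0564 - 2.0517 = 0.0344 nats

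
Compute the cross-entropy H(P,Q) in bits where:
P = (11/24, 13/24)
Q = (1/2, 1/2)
1.0000 bits

Cross-entropy: H(P,Q) = -Σ p(x) log q(x)

Alternatively: H(P,Q) = H(P) + D_KL(P||Q)
H(P) = 0.9950 bits
D_KL(P||Q) = 0.0050 bits

H(P,Q) = 0.9950 + 0.0050 = 1.0000 bits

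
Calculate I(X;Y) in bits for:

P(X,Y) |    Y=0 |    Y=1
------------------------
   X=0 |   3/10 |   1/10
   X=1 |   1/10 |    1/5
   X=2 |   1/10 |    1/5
0.1245 bits

Mutual information: I(X;Y) = H(X) + H(Y) - H(X,Y)

Marginals:
P(X) = (2/5, 3/10, 3/10), H(X) = 1.5710 bits
P(Y) = (1/2, 1/2), H(Y) = 1.0000 bits

Joint entropy: H(X,Y) = 2.4464 bits

I(X;Y) = 1.5710 + 1.0000 - 2.4464 = 0.1245 bits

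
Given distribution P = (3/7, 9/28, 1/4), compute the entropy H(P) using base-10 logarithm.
0.4667 dits

Shannon entropy is H(X) = -Σ p(x) log p(x).

For P = (3/7, 9/28, 1/4):
H = -3/7 × log_10(3/7) -9/28 × log_10(9/28) -1/4 × log_10(1/4)
H = 0.4667 dits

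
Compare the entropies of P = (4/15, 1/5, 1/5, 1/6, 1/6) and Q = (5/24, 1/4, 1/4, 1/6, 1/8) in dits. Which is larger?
P

Computing entropies in dits:
H(P) = 0.6920
H(Q) = 0.6855

Distribution P has higher entropy.

Intuition: The distribution closer to uniform (more spread out) has higher entropy.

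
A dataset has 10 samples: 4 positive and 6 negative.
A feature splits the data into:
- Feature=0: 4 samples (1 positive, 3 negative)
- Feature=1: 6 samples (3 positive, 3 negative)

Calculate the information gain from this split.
0.0464 bits

Information Gain = H(Y) - H(Y|Feature)

Before split:
P(positive) = 4/10 = 0.4000
H(Y) = 0.9710 bits

After split:
Feature=0: H = 0.8113 bits (weight = 4/10)
Feature=1: H = 1.0000 bits (weight = 6/10)
H(Y|Feature) = (4/10)×0.8113 + (6/10)×1.0000 = 0.9245 bits

Information Gain = 0.9710 - 0.9245 = 0.0464 bits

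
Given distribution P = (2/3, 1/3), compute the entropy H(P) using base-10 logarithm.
0.2764 dits

Shannon entropy is H(X) = -Σ p(x) log p(x).

For P = (2/3, 1/3):
H = -2/3 × log_10(2/3) -1/3 × log_10(1/3)
H = 0.2764 dits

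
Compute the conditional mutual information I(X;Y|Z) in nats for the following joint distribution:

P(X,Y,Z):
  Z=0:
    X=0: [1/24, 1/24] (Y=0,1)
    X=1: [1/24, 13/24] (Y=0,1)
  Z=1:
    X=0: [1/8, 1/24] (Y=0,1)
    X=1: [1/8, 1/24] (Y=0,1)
0.0433 nats

Conditional mutual information: I(X;Y|Z) = H(X|Z) + H(Y|Z) - H(X,Y|Z)

H(Z) = 0.6365
H(X,Z) = 1.1187 → H(X|Z) = 0.4822
H(Y,Z) = 1.0751 → H(Y|Z) = 0.4386
H(X,Y,Z) = 1.5141 → H(X,Y|Z) = 0.8775

I(X;Y|Z) = 0.4822 + 0.4386 - 0.8775 = 0.0433 nats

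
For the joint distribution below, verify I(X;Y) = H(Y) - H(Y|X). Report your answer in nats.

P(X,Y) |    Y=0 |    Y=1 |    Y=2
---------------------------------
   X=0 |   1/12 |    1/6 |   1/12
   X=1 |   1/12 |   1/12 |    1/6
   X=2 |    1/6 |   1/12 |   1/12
I(X;Y) = 0.0589 nats

Mutual information has multiple equivalent forms:
- I(X;Y) = H(X) - H(X|Y)
- I(X;Y) = H(Y) - H(Y|X)
- I(X;Y) = H(X) + H(Y) - H(X,Y)

Computing all quantities:
H(X) = 1.0986, H(Y) = 1.0986, H(X,Y) = 2.1383
H(X|Y) = 1.0397, H(Y|X) = 1.0397

Verification:
H(X) - H(X|Y) = 1.0986 - 1.0397 = 0.0589
H(Y) - H(Y|X) = 1.0986 - 1.0397 = 0.0589
H(X) + H(Y) - H(X,Y) = 1.0986 + 1.0986 - 2.1383 = 0.0589

All forms give I(X;Y) = 0.0589 nats. ✓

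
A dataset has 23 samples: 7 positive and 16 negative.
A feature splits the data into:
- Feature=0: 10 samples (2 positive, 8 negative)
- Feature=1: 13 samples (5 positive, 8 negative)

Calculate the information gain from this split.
0.0294 bits

Information Gain = H(Y) - H(Y|Feature)

Before split:
P(positive) = 7/23 = 0.3043
H(Y) = 0.8865 bits

After split:
Feature=0: H = 0.7219 bits (weight = 10/23)
Feature=1: H = 0.9612 bits (weight = 13/23)
H(Y|Feature) = (10/23)×0.7219 + (13/23)×0.9612 = 0.8572 bits

Information Gain = 0.8865 - 0.8572 = 0.0294 bits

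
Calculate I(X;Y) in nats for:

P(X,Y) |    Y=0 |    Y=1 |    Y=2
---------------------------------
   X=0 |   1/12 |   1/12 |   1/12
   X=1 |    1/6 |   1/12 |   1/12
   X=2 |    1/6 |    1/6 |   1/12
0.0168 nats

Mutual information: I(X;Y) = H(X) + H(Y) - H(X,Y)

Marginals:
P(X) = (1/4, 1/3, 5/12), H(X) = 1.0776 nats
P(Y) = (5/12, 1/3, 1/4), H(Y) = 1.0776 nats

Joint entropy: H(X,Y) = 2.1383 nats

I(X;Y) = 1.0776 + 1.0776 - 2.1383 = 0.0168 nats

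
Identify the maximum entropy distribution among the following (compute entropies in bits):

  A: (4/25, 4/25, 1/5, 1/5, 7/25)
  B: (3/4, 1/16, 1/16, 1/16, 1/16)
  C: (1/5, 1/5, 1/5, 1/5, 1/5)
C

For a discrete distribution over n outcomes, entropy is maximized by the uniform distribution.

Computing entropies:
H(A) = 2.2890 bits
H(B) = 1.3113 bits
H(C) = 2.3219 bits

The uniform distribution (where all probabilities equal 1/5) achieves the maximum entropy of log_2(5) = 2.3219 bits.

Distribution C has the highest entropy.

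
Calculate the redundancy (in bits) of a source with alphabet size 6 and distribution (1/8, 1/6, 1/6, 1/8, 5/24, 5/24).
0.0304 bits

Redundancy measures how far a source is from maximum entropy:
R = H_max - H(X)

Maximum entropy for 6 symbols: H_max = log_2(6) = 2.5850 bits
Actual entropy: H(X) = 2.5546 bits
Redundancy: R = 2.5850 - 2.5546 = 0.0304 bits

This redundancy represents potential for compression: the source could be compressed by 0.0304 bits per symbol.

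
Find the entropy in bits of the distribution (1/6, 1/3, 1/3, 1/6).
1.9183 bits

Shannon entropy is H(X) = -Σ p(x) log p(x).

For P = (1/6, 1/3, 1/3, 1/6):
H = -1/6 × log_2(1/6) -1/3 × log_2(1/3) -1/3 × log_2(1/3) -1/6 × log_2(1/6)
H = 1.9183 bits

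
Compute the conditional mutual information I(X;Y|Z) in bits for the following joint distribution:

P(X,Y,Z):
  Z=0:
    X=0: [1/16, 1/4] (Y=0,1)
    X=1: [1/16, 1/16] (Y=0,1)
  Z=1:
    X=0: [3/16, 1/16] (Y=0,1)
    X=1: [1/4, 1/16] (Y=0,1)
0.0285 bits

Conditional mutual information: I(X;Y|Z) = H(X|Z) + H(Y|Z) - H(X,Y|Z)

H(Z) = 0.9887
H(X,Z) = 1.9238 → H(X|Z) = 0.9351
H(Y,Z) = 1.7962 → H(Y|Z) = 0.8075
H(X,Y,Z) = 2.7028 → H(X,Y|Z) = 1.7141

I(X;Y|Z) = 0.9351 + 0.8075 - 1.7141 = 0.0285 bits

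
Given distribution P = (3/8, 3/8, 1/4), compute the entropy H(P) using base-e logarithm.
1.0822 nats

Shannon entropy is H(X) = -Σ p(x) log p(x).

For P = (3/8, 3/8, 1/4):
H = -3/8 × log_e(3/8) -3/8 × log_e(3/8) -1/4 × log_e(1/4)
H = 1.0822 nats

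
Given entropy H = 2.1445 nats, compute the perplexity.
8.5378

Perplexity is e^H (or exp(H) for natural log).

H = 2.1445 nats
Perplexity = e^2.1445 = 8.5378

Interpretation: The model's uncertainty is equivalent to choosing uniformly among 8.5 options.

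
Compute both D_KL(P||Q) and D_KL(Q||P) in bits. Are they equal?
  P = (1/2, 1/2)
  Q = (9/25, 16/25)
D_KL(P||Q) = 0.0589, D_KL(Q||P) = 0.0573

KL divergence is not symmetric: D_KL(P||Q) ≠ D_KL(Q||P) in general.

D_KL(P||Q) = 0.0589 bits
D_KL(Q||P) = 0.0573 bits

No, they are not equal!

This asymmetry is why KL divergence is not a true distance metric.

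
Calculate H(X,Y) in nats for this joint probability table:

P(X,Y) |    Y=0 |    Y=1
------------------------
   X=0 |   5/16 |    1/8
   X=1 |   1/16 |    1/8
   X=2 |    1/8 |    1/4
1.6631 nats

Joint entropy is H(X,Y) = -Σ_{x,y} p(x,y) log p(x,y).

Summing over all non-zero entries:
H(X,Y) = -[5/16·log_e(5/16) + 1/8·log_e(1/8) + 1/16·log_e(1/16) + 1/8·log_e(1/8) + 1/8·log_e(1/8) + 1/4·log_e(1/4)]
H(X,Y) = 1.6631 nats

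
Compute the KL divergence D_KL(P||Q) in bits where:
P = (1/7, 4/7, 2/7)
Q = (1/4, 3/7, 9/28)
0.0733 bits

KL divergence: D_KL(P||Q) = Σ p(x) log(p(x)/q(x))

Computing term by term:
  x=0: 1/7 × log_2[(1/7)/(1/4)] = 1/7 × -0.8074 = -0.1153
  x=1: 4/7 × log_2[(4/7)/(3/7)] = 4/7 × 0.4150 = 0.2372
  x=2: 2/7 × log_2[(2/7)/(9/28)] = 2/7 × -0.1699 = -0.0486

D_KL(P||Q) = 0.0733 bits

Note: KL divergence is always non-negative and equals 0 iff P = Q.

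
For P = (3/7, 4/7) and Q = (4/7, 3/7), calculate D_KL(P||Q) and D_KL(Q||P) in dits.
D_KL(P||Q) = 0.0178, D_KL(Q||P) = 0.0178

KL divergence is not symmetric: D_KL(P||Q) ≠ D_KL(Q||P) in general.

D_KL(P||Q) = 0.0178 dits
D_KL(Q||P) = 0.0178 dits

In this case they happen to be equal (to 4 decimal places).

This asymmetry is why KL divergence is not a true distance metric.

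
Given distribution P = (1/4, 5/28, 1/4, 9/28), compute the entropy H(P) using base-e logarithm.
1.3656 nats

Shannon entropy is H(X) = -Σ p(x) log p(x).

For P = (1/4, 5/28, 1/4, 9/28):
H = -1/4 × log_e(1/4) -5/28 × log_e(5/28) -1/4 × log_e(1/4) -9/28 × log_e(9/28)
H = 1.3656 nats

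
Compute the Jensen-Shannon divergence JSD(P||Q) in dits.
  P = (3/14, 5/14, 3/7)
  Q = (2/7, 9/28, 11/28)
0.0015 dits

Jensen-Shannon divergence is:
JSD(P||Q) = 0.5 × D_KL(P||M) + 0.5 × D_KL(Q||M)
where M = 0.5 × (P + Q) is the mixture distribution.

M = 0.5 × (3/14, 5/14, 3/7) + 0.5 × (2/7, 9/28, 11/28) = (1/4, 0.339286, 0.410714)

D_KL(P||M) = 0.0015 dits
D_KL(Q||M) = 0.0014 dits

JSD(P||Q) = 0.5 × 0.0015 + 0.5 × 0.0014 = 0.0015 dits

Unlike KL divergence, JSD is symmetric and bounded: 0 ≤ JSD ≤ log(2).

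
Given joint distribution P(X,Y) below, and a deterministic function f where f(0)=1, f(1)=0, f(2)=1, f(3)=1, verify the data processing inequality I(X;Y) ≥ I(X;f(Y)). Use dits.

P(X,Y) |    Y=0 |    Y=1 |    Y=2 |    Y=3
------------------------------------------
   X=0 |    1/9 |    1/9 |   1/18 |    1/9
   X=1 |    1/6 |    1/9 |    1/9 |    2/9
I(X;Y) = 0.0039, I(X;f(Y)) = 0.0032, inequality holds: 0.0039 ≥ 0.0032

Data Processing Inequality: For any Markov chain X → Y → Z, we have I(X;Y) ≥ I(X;Z).

Here Z = f(Y) is a deterministic function of Y, forming X → Y → Z.

Original I(X;Y) = 0.0039 dits

After applying f:
P(X,Z) where Z=f(Y):
- P(X,Z=0) = P(X,Y=1)
- P(X,Z=1) = P(X,Y=0) + P(X,Y=2) + P(X,Y=3)

I(X;Z) = I(X;f(Y)) = 0.0032 dits

Verification: 0.0039 ≥ 0.0032 ✓

Information cannot be created by processing; the function f can only lose information about X.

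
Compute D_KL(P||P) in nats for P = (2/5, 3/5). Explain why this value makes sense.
0.0000 nats

KL divergence satisfies the Gibbs inequality: D_KL(P||Q) ≥ 0 for all distributions P, Q.

D_KL(P||Q) = Σ p(x) log(p(x)/q(x))
Each term is p(x) × log_e(p(x)/p(x)) = p(x) × log_e(1) = 0, so the sum is 0.
D_KL(P||Q) = 0.0000 nats

When P = Q, the KL divergence is exactly 0, as there is no 'divergence' between identical distributions.

This non-negativity is a fundamental property: relative entropy cannot be negative because it measures how different Q is from P.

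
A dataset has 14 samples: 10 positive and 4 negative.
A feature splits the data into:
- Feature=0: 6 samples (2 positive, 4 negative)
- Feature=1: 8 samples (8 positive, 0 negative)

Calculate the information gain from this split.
0.4696 bits

Information Gain = H(Y) - H(Y|Feature)

Before split:
P(positive) = 10/14 = 0.7143
H(Y) = 0.8631 bits

After split:
Feature=0: H = 0.9183 bits (weight = 6/14)
Feature=1: H = 0.0000 bits (weight = 8/14)
H(Y|Feature) = (6/14)×0.9183 + (8/14)×0.0000 = 0.3936 bits

Information Gain = 0.8631 - 0.3936 = 0.4696 bits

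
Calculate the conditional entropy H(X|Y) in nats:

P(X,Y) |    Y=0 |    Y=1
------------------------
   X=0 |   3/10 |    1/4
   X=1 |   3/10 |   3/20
0.6805 nats

Using the chain rule: H(X|Y) = H(X,Y) - H(Y)

First, compute H(X,Y) = 1.3535 nats

Marginal P(Y) = (3/5, 2/5)
H(Y) = 0.6730 nats

H(X|Y) = H(X,Y) - H(Y) = 1.3535 - 0.6730 = 0.6805 nats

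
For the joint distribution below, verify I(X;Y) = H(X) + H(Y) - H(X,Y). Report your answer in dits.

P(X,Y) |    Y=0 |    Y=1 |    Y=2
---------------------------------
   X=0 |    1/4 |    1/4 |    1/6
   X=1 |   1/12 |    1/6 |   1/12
I(X;Y) = 0.0041 dits

Mutual information has multiple equivalent forms:
- I(X;Y) = H(X) - H(X|Y)
- I(X;Y) = H(Y) - H(Y|X)
- I(X;Y) = H(X) + H(Y) - H(X,Y)

Computing all quantities:
H(X) = 0.2764, H(Y) = 0.4680, H(X,Y) = 0.7403
H(X|Y) = 0.2723, H(Y|X) = 0.4638

Verification:
H(X) - H(X|Y) = 0.2764 - 0.2723 = 0.0041
H(Y) - H(Y|X) = 0.4680 - 0.4638 = 0.0041
H(X) + H(Y) - H(X,Y) = 0.2764 + 0.4680 - 0.7403 = 0.0041

All forms give I(X;Y) = 0.0041 dits. ✓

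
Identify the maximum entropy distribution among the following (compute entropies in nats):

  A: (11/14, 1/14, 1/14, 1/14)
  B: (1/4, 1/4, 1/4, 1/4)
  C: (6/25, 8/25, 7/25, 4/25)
B

For a discrete distribution over n outcomes, entropy is maximized by the uniform distribution.

Computing entropies:
H(A) = 0.7550 nats
H(B) = 1.3863 nats
H(C) = 1.3568 nats

The uniform distribution (where all probabilities equal 1/4) achieves the maximum entropy of log_e(4) = 1.3863 nats.

Distribution B has the highest entropy.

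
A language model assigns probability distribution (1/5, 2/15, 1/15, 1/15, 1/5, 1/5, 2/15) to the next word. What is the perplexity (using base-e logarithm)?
6.4498

Perplexity is e^H (or exp(H) for natural log).

First, H = -Σ p log p = 1.8640 nats
Perplexity = e^1.8640 = 6.4498

Interpretation: The model's uncertainty is equivalent to choosing uniformly among 6.4 options.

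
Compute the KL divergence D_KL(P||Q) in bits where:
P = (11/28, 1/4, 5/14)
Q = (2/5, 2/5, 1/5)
0.1190 bits

KL divergence: D_KL(P||Q) = Σ p(x) log(p(x)/q(x))

Computing term by term:
  x=0: 11/28 × log_2[(11/28)/(2/5)] = 11/28 × -0.0260 = -0.0102
  x=1: 1/4 × log_2[(1/4)/(2/5)] = 1/4 × -0.6781 = -0.1695
  x=2: 5/14 × log_2[(5/14)/(1/5)] = 5/14 × 0.8365 = 0.2988

D_KL(P||Q) = 0.1190 bits

Note: KL divergence is always non-negative and equals 0 iff P = Q.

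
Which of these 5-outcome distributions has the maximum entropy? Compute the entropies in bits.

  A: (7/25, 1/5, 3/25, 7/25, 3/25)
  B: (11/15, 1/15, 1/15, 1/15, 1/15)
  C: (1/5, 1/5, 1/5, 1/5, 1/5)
C

For a discrete distribution over n outcomes, entropy is maximized by the uniform distribution.

Computing entropies:
H(A) = 2.2270 bits
H(B) = 1.3700 bits
H(C) = 2.3219 bits

The uniform distribution (where all probabilities equal 1/5) achieves the maximum entropy of log_2(5) = 2.3219 bits.

Distribution C has the highest entropy.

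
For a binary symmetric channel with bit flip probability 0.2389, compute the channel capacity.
0.2068 bits

For a binary symmetric channel (BSC) with error probability p:
Capacity C = 1 - H(p) bits per symbol

where H(p) = -p log₂(p) - (1-p) log₂(1-p) is the binary entropy function.

H(0.2389) = 0.7932 bits
C = 1 - 0.7932 = 0.2068 bits per symbol

This means we can reliably transmit up to 0.2068 bits of information per channel use.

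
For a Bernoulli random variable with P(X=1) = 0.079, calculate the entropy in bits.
0.3986 bits

The binary entropy function is:
H(p) = -p log(p) - (1-p) log(1-p)

H(0.079) = -0.079 × log_2(0.079) - 0.921 × log_2(0.921)
H(0.079) = 0.3986 bits

Note: Binary entropy is maximized at p=0.5 (H=1 bit) and minimized at p=0 or p=1 (H=0).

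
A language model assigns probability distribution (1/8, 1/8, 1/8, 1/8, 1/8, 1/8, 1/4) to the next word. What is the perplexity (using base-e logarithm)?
6.7272

Perplexity is e^H (or exp(H) for natural log).

First, H = -Σ p log p = 1.9062 nats
Perplexity = e^1.9062 = 6.7272

Interpretation: The model's uncertainty is equivalent to choosing uniformly among 6.7 options.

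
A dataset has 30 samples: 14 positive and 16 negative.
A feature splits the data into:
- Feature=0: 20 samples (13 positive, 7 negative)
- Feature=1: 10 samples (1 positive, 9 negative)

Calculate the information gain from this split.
0.2177 bits

Information Gain = H(Y) - H(Y|Feature)

Before split:
P(positive) = 14/30 = 0.4667
H(Y) = 0.9968 bits

After split:
Feature=0: H = 0.9341 bits (weight = 20/30)
Feature=1: H = 0.4690 bits (weight = 10/30)
H(Y|Feature) = (20/30)×0.9341 + (10/30)×0.4690 = 0.7790 bits

Information Gain = 0.9968 - 0.7790 = 0.2177 bits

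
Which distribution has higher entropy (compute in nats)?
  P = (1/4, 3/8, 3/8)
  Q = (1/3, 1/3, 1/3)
Q

Computing entropies in nats:
H(P) = 1.0822
H(Q) = 1.0986

Distribution Q has higher entropy.

Intuition: The distribution closer to uniform (more spread out) has higher entropy.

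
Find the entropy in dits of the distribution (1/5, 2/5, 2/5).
0.4581 dits

Shannon entropy is H(X) = -Σ p(x) log p(x).

For P = (1/5, 2/5, 2/5):
H = -1/5 × log_10(1/5) -2/5 × log_10(2/5) -2/5 × log_10(2/5)
H = 0.4581 dits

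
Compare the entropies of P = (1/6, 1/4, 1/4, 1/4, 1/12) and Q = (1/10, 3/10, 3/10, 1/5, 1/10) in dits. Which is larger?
P

Computing entropies in dits:
H(P) = 0.6712
H(Q) = 0.6535

Distribution P has higher entropy.

Intuition: The distribution closer to uniform (more spread out) has higher entropy.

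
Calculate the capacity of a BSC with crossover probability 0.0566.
0.6862 bits

For a binary symmetric channel (BSC) with error probability p:
Capacity C = 1 - H(p) bits per symbol

where H(p) = -p log₂(p) - (1-p) log₂(1-p) is the binary entropy function.

H(0.0566) = 0.3138 bits
C = 1 - 0.3138 = 0.6862 bits per symbol

This means we can reliably transmit up to 0.6862 bits of information per channel use.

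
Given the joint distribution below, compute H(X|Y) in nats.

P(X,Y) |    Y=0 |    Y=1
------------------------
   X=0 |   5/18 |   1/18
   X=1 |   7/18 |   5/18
0.6030 nats

Using the chain rule: H(X|Y) = H(X,Y) - H(Y)

First, compute H(X,Y) = 1.2395 nats

Marginal P(Y) = (2/3, 1/3)
H(Y) = 0.6365 nats

H(X|Y) = H(X,Y) - H(Y) = 1.2395 - 0.6365 = 0.6030 nats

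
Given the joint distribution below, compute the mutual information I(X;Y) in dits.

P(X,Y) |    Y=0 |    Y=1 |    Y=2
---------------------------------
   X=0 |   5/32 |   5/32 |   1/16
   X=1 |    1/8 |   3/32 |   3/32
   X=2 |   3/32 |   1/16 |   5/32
0.0205 dits

Mutual information: I(X;Y) = H(X) + H(Y) - H(X,Y)

Marginals:
P(X) = (3/8, 5/16, 5/16), H(X) = 0.4755 dits
P(Y) = (3/8, 5/16, 5/16), H(Y) = 0.4755 dits

Joint entropy: H(X,Y) = 0.9304 dits

I(X;Y) = 0.4755 + 0.4755 - 0.9304 = 0.0205 dits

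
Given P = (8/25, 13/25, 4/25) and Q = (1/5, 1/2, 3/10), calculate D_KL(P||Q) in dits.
0.0305 dits

KL divergence: D_KL(P||Q) = Σ p(x) log(p(x)/q(x))

Computing term by term:
  x=0: 8/25 × log_10[(8/25)/(1/5)] = 8/25 × 0.2041 = 0.0653
  x=1: 13/25 × log_10[(13/25)/(1/2)] = 13/25 × 0.0170 = 0.0089
  x=2: 4/25 × log_10[(4/25)/(3/10)] = 4/25 × -0.2730 = -0.0437

D_KL(P||Q) = 0.0305 dits

Note: KL divergence is always non-negative and equals 0 iff P = Q.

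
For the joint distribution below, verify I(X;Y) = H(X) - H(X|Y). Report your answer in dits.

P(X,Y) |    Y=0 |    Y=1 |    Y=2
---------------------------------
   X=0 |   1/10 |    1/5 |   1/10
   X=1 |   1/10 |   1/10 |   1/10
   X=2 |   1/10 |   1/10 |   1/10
I(X;Y) = 0.0060 dits

Mutual information has multiple equivalent forms:
- I(X;Y) = H(X) - H(X|Y)
- I(X;Y) = H(Y) - H(Y|X)
- I(X;Y) = H(X) + H(Y) - H(X,Y)

Computing all quantities:
H(X) = 0.4729, H(Y) = 0.4729, H(X,Y) = 0.9398
H(X|Y) = 0.4669, H(Y|X) = 0.4669

Verification:
H(X) - H(X|Y) = 0.4729 - 0.4669 = 0.0060
H(Y) - H(Y|X) = 0.4729 - 0.4669 = 0.0060
H(X) + H(Y) - H(X,Y) = 0.4729 + 0.4729 - 0.9398 = 0.0060

All forms give I(X;Y) = 0.0060 dits. ✓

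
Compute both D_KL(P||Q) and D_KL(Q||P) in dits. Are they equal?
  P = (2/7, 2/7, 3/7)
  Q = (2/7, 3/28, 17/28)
D_KL(P||Q) = 0.0569, D_KL(Q||P) = 0.0462

KL divergence is not symmetric: D_KL(P||Q) ≠ D_KL(Q||P) in general.

D_KL(P||Q) = 0.0569 dits
D_KL(Q||P) = 0.0462 dits

No, they are not equal!

This asymmetry is why KL divergence is not a true distance metric.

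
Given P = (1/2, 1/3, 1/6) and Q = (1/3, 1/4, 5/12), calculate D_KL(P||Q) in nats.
0.1459 nats

KL divergence: D_KL(P||Q) = Σ p(x) log(p(x)/q(x))

Computing term by term:
  x=0: 1/2 × log_e[(1/2)/(1/3)] = 1/2 × 0.4055 = 0.2027
  x=1: 1/3 × log_e[(1/3)/(1/4)] = 1/3 × 0.2877 = 0.0959
  x=2: 1/6 × log_e[(1/6)/(5/12)] = 1/6 × -0.9163 = -0.1527

D_KL(P||Q) = 0.1459 nats

Note: KL divergence is always non-negative and equals 0 iff P = Q.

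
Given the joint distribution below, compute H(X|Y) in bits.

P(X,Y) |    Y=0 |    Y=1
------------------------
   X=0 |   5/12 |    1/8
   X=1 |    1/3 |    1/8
0.9933 bits

Using the chain rule: H(X|Y) = H(X,Y) - H(Y)

First, compute H(X,Y) = 1.8046 bits

Marginal P(Y) = (3/4, 1/4)
H(Y) = 0.8113 bits

H(X|Y) = H(X,Y) - H(Y) = 1.8046 - 0.8113 = 0.9933 bits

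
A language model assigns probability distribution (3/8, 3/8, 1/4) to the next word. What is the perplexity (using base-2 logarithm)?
2.9512

Perplexity is 2^H (or exp(H) for natural log).

First, H = -Σ p log p = 1.5613 bits
Perplexity = 2^1.5613 = 2.9512

Interpretation: The model's uncertainty is equivalent to choosing uniformly among 3.0 options.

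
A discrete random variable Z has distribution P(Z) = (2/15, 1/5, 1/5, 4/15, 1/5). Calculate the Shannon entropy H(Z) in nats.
1.5868 nats

Shannon entropy is H(X) = -Σ p(x) log p(x).

For P = (2/15, 1/5, 1/5, 4/15, 1/5):
H = -2/15 × log_e(2/15) -1/5 × log_e(1/5) -1/5 × log_e(1/5) -4/15 × log_e(4/15) -1/5 × log_e(1/5)
H = 1.5868 nats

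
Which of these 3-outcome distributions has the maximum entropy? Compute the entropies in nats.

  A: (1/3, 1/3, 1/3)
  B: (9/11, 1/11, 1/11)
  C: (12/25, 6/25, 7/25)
A

For a discrete distribution over n outcomes, entropy is maximized by the uniform distribution.

Computing entropies:
H(A) = 1.0986 nats
H(B) = 0.6002 nats
H(C) = 1.0512 nats

The uniform distribution (where all probabilities equal 1/3) achieves the maximum entropy of log_e(3) = 1.0986 nats.

Distribution A has the highest entropy.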